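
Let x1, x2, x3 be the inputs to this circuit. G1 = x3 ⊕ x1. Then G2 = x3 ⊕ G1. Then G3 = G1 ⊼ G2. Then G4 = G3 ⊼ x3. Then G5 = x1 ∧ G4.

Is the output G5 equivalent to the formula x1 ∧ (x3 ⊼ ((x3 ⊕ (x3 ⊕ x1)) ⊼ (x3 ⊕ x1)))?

Yes

G1 = x3 ⊕ x1
G2 = x3 ⊕ G1 = x3 ⊕ (x3 ⊕ x1)
G3 = G1 ⊼ G2 = (x3 ⊕ x1) ⊼ (x3 ⊕ (x3 ⊕ x1))
G4 = G3 ⊼ x3 = ((x3 ⊕ x1) ⊼ (x3 ⊕ (x3 ⊕ x1))) ⊼ x3
G5 = x1 ∧ G4 = x1 ∧ (((x3 ⊕ x1) ⊼ (x3 ⊕ (x3 ⊕ x1))) ⊼ x3)
At x1=0, x2=0, x3=0: circuit gives 0, formula gives 0.
At x1=1, x2=0, x3=0: circuit gives 1, formula gives 1.
Agrees on all 8 inputs.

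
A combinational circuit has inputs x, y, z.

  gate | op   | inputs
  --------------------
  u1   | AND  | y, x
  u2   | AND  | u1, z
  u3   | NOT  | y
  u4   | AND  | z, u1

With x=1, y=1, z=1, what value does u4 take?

u1 = 1 AND 1 = 1
u4 = 1 AND 1 = 1

1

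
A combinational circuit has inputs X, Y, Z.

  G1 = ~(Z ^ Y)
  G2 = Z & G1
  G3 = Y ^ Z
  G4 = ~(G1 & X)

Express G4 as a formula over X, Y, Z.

~((~(Z ^ Y)) & X)

G1 = ~(Z ^ Y)
G4 = ~(G1 & X) = ~((~(Z ^ Y)) & X)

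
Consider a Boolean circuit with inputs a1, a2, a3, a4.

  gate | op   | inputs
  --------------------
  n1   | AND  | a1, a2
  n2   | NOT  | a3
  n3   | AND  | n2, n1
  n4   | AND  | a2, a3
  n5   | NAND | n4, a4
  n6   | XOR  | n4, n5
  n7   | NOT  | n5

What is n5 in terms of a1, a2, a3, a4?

n4 = a2 AND a3
n5 = n4 NAND a4 = (a2 AND a3) NAND a4

(a2 AND a3) NAND a4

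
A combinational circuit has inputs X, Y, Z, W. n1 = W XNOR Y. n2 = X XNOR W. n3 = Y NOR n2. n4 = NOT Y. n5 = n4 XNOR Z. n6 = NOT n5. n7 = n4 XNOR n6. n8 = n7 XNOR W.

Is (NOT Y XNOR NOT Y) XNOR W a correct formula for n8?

n4 = NOT Y
n5 = n4 XNOR Z = NOT Y XNOR Z
n6 = NOT n5 = NOT (NOT Y XNOR Z)
n7 = n4 XNOR n6 = NOT Y XNOR NOT (NOT Y XNOR Z)
n8 = n7 XNOR W = (NOT Y XNOR NOT (NOT Y XNOR Z)) XNOR W
At X=0, Y=0, Z=1, W=0: circuit gives 1, formula gives 0.

No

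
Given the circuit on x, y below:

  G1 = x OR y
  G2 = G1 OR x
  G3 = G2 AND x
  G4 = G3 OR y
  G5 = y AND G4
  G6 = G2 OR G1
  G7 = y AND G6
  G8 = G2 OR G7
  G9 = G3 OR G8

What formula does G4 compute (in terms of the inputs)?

G1 = x OR y
G2 = G1 OR x = (x OR y) OR x
G3 = G2 AND x = ((x OR y) OR x) AND x
G4 = G3 OR y = (((x OR y) OR x) AND x) OR y

(((x OR y) OR x) AND x) OR y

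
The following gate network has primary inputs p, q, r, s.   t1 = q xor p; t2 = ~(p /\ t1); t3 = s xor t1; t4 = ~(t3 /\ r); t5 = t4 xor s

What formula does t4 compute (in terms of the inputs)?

~((s xor (q xor p)) /\ r)

t1 = q xor p
t3 = s xor t1 = s xor (q xor p)
t4 = ~(t3 /\ r) = ~((s xor (q xor p)) /\ r)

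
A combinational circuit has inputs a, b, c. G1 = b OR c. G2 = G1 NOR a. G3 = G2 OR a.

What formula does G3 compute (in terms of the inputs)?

G1 = b OR c
G2 = G1 NOR a = (b OR c) NOR a
G3 = G2 OR a = ((b OR c) NOR a) OR a

((b OR c) NOR a) OR a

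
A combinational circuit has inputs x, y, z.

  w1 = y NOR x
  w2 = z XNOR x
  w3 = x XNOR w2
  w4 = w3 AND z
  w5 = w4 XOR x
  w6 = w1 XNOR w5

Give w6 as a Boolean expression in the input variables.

(y NOR x) XNOR (((x XNOR (z XNOR x)) AND z) XOR x)

w1 = y NOR x
w2 = z XNOR x
w3 = x XNOR w2 = x XNOR (z XNOR x)
w4 = w3 AND z = (x XNOR (z XNOR x)) AND z
w5 = w4 XOR x = ((x XNOR (z XNOR x)) AND z) XOR x
w6 = w1 XNOR w5 = (y NOR x) XNOR (((x XNOR (z XNOR x)) AND z) XOR x)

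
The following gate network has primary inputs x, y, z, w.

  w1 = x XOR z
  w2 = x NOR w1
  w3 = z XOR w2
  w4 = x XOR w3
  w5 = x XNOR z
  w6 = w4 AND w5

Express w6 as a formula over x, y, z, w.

(x XOR (z XOR (x NOR (x XOR z)))) AND (x XNOR z)

w1 = x XOR z
w2 = x NOR w1 = x NOR (x XOR z)
w3 = z XOR w2 = z XOR (x NOR (x XOR z))
w4 = x XOR w3 = x XOR (z XOR (x NOR (x XOR z)))
w5 = x XNOR z
w6 = w4 AND w5 = (x XOR (z XOR (x NOR (x XOR z)))) AND (x XNOR z)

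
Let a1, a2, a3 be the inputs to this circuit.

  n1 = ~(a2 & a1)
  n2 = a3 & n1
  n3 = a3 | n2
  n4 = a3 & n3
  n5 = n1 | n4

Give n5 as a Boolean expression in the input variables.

n1 = ~(a2 & a1)
n2 = a3 & n1 = a3 & (~(a2 & a1))
n3 = a3 | n2 = a3 | (a3 & (~(a2 & a1)))
n4 = a3 & n3 = a3 & (a3 | (a3 & (~(a2 & a1))))
n5 = n1 | n4 = (~(a2 & a1)) | (a3 & (a3 | (a3 & (~(a2 & a1)))))

(~(a2 & a1)) | (a3 & (a3 | (a3 & (~(a2 & a1)))))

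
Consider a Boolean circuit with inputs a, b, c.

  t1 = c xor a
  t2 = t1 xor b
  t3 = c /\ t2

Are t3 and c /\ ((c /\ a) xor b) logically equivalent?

t1 = c xor a
t2 = t1 xor b = (c xor a) xor b
t3 = c /\ t2 = c /\ ((c xor a) xor b)
At a=0, b=0, c=1: circuit gives 1, formula gives 0.

No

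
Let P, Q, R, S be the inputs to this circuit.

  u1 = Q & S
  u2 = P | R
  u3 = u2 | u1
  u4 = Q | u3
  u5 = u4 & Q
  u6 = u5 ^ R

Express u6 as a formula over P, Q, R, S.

u1 = Q & S
u2 = P | R
u3 = u2 | u1 = (P | R) | (Q & S)
u4 = Q | u3 = Q | ((P | R) | (Q & S))
u5 = u4 & Q = (Q | ((P | R) | (Q & S))) & Q
u6 = u5 ^ R = ((Q | ((P | R) | (Q & S))) & Q) ^ R

((Q | ((P | R) | (Q & S))) & Q) ^ R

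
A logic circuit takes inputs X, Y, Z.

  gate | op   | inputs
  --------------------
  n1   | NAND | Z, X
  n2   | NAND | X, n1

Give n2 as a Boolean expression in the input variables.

X NAND (Z NAND X)

n1 = Z NAND X
n2 = X NAND n1 = X NAND (Z NAND X)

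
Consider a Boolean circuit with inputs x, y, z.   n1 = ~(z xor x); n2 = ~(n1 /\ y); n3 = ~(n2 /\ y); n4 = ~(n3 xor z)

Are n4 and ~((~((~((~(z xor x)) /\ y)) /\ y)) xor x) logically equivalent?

n1 = ~(z xor x)
n2 = ~(n1 /\ y) = ~((~(z xor x)) /\ y)
n3 = ~(n2 /\ y) = ~((~((~(z xor x)) /\ y)) /\ y)
n4 = ~(n3 xor z) = ~((~((~((~(z xor x)) /\ y)) /\ y)) xor z)
At x=0, y=0, z=1: circuit gives 1, formula gives 0.

No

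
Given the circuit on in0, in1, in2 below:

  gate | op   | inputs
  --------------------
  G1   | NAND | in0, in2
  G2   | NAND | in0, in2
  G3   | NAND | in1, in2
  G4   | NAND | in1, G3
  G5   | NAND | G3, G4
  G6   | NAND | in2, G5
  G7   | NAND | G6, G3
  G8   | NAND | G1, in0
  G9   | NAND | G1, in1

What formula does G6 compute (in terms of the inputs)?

in2 NAND ((in1 NAND in2) NAND (in1 NAND (in1 NAND in2)))

G3 = in1 NAND in2
G4 = in1 NAND G3 = in1 NAND (in1 NAND in2)
G5 = G3 NAND G4 = (in1 NAND in2) NAND (in1 NAND (in1 NAND in2))
G6 = in2 NAND G5 = in2 NAND ((in1 NAND in2) NAND (in1 NAND (in1 NAND in2)))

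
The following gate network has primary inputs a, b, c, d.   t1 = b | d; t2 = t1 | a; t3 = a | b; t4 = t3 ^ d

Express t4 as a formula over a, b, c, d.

t3 = a | b
t4 = t3 ^ d = (a | b) ^ d

(a | b) ^ d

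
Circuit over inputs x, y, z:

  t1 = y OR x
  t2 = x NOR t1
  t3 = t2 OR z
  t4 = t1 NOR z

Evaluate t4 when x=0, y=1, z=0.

t1 = 1 OR 0 = 1
t4 = 1 NOR 0 = 0

0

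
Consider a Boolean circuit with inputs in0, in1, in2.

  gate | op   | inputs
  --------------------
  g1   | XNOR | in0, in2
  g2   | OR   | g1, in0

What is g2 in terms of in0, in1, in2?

g1 = in0 XNOR in2
g2 = g1 OR in0 = (in0 XNOR in2) OR in0

(in0 XNOR in2) OR in0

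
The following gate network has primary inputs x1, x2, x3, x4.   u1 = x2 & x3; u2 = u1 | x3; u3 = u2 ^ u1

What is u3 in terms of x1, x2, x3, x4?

((x2 & x3) | x3) ^ (x2 & x3)

u1 = x2 & x3
u2 = u1 | x3 = (x2 & x3) | x3
u3 = u2 ^ u1 = ((x2 & x3) | x3) ^ (x2 & x3)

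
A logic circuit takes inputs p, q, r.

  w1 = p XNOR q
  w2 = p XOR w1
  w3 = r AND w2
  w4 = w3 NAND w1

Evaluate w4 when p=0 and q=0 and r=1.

0

w1 = 0 XNOR 0 = 1
w2 = 0 XOR 1 = 1
w3 = 1 AND 1 = 1
w4 = 1 NAND 1 = 0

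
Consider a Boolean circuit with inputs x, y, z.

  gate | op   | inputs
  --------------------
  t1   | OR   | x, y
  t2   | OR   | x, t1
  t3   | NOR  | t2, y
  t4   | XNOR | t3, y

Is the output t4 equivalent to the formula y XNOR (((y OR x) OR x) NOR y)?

t1 = x OR y
t2 = x OR t1 = x OR (x OR y)
t3 = t2 NOR y = (x OR (x OR y)) NOR y
t4 = t3 XNOR y = ((x OR (x OR y)) NOR y) XNOR y
At x=0, y=0, z=0: circuit gives 0, formula gives 0.
At x=1, y=0, z=0: circuit gives 1, formula gives 1.
Agrees on all 8 inputs.

Yes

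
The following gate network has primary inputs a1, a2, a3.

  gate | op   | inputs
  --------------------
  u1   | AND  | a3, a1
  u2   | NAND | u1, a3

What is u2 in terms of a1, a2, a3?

(a3 AND a1) NAND a3

u1 = a3 AND a1
u2 = u1 NAND a3 = (a3 AND a1) NAND a3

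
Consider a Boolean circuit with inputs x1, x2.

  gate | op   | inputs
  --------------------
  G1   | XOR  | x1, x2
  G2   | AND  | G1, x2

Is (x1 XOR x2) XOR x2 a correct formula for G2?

No

G1 = x1 XOR x2
G2 = G1 AND x2 = (x1 XOR x2) AND x2
At x1=0, x2=1: circuit gives 1, formula gives 0.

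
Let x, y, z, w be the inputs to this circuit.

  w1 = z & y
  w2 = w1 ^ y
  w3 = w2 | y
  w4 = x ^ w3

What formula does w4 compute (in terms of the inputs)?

w1 = z & y
w2 = w1 ^ y = (z & y) ^ y
w3 = w2 | y = ((z & y) ^ y) | y
w4 = x ^ w3 = x ^ (((z & y) ^ y) | y)

x ^ (((z & y) ^ y) | y)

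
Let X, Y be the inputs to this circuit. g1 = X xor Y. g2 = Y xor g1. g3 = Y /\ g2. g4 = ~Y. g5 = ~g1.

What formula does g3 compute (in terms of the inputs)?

Y /\ (Y xor (X xor Y))

g1 = X xor Y
g2 = Y xor g1 = Y xor (X xor Y)
g3 = Y /\ g2 = Y /\ (Y xor (X xor Y))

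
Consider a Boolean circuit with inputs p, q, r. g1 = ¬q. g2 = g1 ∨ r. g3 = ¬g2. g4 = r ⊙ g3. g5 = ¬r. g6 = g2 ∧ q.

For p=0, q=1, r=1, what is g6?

g1 = ¬1 = 0
g2 = 0 ∨ 1 = 1
g6 = 1 ∧ 1 = 1

1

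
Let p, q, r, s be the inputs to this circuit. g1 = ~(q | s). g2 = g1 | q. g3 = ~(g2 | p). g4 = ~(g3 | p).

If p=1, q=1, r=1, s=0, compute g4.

g1 = ~(1 | 0) = 0
g2 = 0 | 1 = 1
g3 = ~(1 | 1) = 0
g4 = ~(0 | 1) = 0

0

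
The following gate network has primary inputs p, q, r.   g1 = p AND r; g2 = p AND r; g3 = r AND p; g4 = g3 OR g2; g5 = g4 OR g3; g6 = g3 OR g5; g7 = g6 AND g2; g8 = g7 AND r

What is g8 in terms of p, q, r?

(((r AND p) OR (((r AND p) OR (p AND r)) OR (r AND p))) AND (p AND r)) AND r

g2 = p AND r
g3 = r AND p
g4 = g3 OR g2 = (r AND p) OR (p AND r)
g5 = g4 OR g3 = ((r AND p) OR (p AND r)) OR (r AND p)
g6 = g3 OR g5 = (r AND p) OR (((r AND p) OR (p AND r)) OR (r AND p))
g7 = g6 AND g2 = ((r AND p) OR (((r AND p) OR (p AND r)) OR (r AND p))) AND (p AND r)
g8 = g7 AND r = (((r AND p) OR (((r AND p) OR (p AND r)) OR (r AND p))) AND (p AND r)) AND r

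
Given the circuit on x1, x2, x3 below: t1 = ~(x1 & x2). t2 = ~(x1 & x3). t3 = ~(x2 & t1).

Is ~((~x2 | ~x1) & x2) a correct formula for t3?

t1 = ~(x1 & x2)
t3 = ~(x2 & t1) = ~(x2 & (~(x1 & x2)))
At x1=0, x2=1, x3=0: circuit gives 0, formula gives 0.
At x1=0, x2=0, x3=0: circuit gives 1, formula gives 1.
Agrees on all 8 inputs.

Yes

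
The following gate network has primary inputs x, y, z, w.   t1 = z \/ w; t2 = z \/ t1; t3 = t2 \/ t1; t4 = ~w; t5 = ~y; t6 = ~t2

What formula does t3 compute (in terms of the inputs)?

(z \/ (z \/ w)) \/ (z \/ w)

t1 = z \/ w
t2 = z \/ t1 = z \/ (z \/ w)
t3 = t2 \/ t1 = (z \/ (z \/ w)) \/ (z \/ w)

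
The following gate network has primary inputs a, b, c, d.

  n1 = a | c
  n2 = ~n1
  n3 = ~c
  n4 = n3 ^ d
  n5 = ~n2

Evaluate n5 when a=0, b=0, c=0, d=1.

0

n1 = 0 | 0 = 0
n2 = ~0 = 1
n5 = ~1 = 0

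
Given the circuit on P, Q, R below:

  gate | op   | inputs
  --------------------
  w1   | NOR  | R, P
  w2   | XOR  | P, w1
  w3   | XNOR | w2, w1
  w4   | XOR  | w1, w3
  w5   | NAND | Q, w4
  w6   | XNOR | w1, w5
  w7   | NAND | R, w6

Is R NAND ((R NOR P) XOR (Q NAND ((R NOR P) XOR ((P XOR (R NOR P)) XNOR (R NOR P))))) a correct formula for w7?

No

w1 = R NOR P
w2 = P XOR w1 = P XOR (R NOR P)
w3 = w2 XNOR w1 = (P XOR (R NOR P)) XNOR (R NOR P)
w4 = w1 XOR w3 = (R NOR P) XOR ((P XOR (R NOR P)) XNOR (R NOR P))
w5 = Q NAND w4 = Q NAND ((R NOR P) XOR ((P XOR (R NOR P)) XNOR (R NOR P)))
w6 = w1 XNOR w5 = (R NOR P) XNOR (Q NAND ((R NOR P) XOR ((P XOR (R NOR P)) XNOR (R NOR P))))
w7 = R NAND w6 = R NAND ((R NOR P) XNOR (Q NAND ((R NOR P) XOR ((P XOR (R NOR P)) XNOR (R NOR P)))))
At P=0, Q=0, R=1: circuit gives 1, formula gives 0.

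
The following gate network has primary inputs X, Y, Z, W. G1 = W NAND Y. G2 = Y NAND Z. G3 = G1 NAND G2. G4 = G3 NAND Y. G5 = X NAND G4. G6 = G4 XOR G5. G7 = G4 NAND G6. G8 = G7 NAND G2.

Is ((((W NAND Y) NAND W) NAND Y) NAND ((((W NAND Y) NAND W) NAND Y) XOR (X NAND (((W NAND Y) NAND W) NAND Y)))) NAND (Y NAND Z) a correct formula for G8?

No

G1 = W NAND Y
G2 = Y NAND Z
G3 = G1 NAND G2 = (W NAND Y) NAND (Y NAND Z)
G4 = G3 NAND Y = ((W NAND Y) NAND (Y NAND Z)) NAND Y
G5 = X NAND G4 = X NAND (((W NAND Y) NAND (Y NAND Z)) NAND Y)
G6 = G4 XOR G5 = (((W NAND Y) NAND (Y NAND Z)) NAND Y) XOR (X NAND (((W NAND Y) NAND (Y NAND Z)) NAND Y))
G7 = G4 NAND G6 = (((W NAND Y) NAND (Y NAND Z)) NAND Y) NAND ((((W NAND Y) NAND (Y NAND Z)) NAND Y) XOR (X NAND (((W NAND Y) NAND (Y NAND Z)) NAND Y)))
G8 = G7 NAND G2 = ((((W NAND Y) NAND (Y NAND Z)) NAND Y) NAND ((((W NAND Y) NAND (Y NAND Z)) NAND Y) XOR (X NAND (((W NAND Y) NAND (Y NAND Z)) NAND Y)))) NAND (Y NAND Z)
At X=1, Y=1, Z=0, W=0: circuit gives 1, formula gives 0.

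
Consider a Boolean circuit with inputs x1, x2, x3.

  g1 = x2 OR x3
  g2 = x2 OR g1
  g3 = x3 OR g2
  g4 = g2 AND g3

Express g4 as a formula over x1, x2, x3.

(x2 OR (x2 OR x3)) AND (x3 OR (x2 OR (x2 OR x3)))

g1 = x2 OR x3
g2 = x2 OR g1 = x2 OR (x2 OR x3)
g3 = x3 OR g2 = x3 OR (x2 OR (x2 OR x3))
g4 = g2 AND g3 = (x2 OR (x2 OR x3)) AND (x3 OR (x2 OR (x2 OR x3)))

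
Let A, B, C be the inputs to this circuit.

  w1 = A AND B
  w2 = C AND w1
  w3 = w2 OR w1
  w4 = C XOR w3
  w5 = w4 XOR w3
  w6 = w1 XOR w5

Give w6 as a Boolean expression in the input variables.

(A AND B) XOR ((C XOR ((C AND (A AND B)) OR (A AND B))) XOR ((C AND (A AND B)) OR (A AND B)))

w1 = A AND B
w2 = C AND w1 = C AND (A AND B)
w3 = w2 OR w1 = (C AND (A AND B)) OR (A AND B)
w4 = C XOR w3 = C XOR ((C AND (A AND B)) OR (A AND B))
w5 = w4 XOR w3 = (C XOR ((C AND (A AND B)) OR (A AND B))) XOR ((C AND (A AND B)) OR (A AND B))
w6 = w1 XOR w5 = (A AND B) XOR ((C XOR ((C AND (A AND B)) OR (A AND B))) XOR ((C AND (A AND B)) OR (A AND B)))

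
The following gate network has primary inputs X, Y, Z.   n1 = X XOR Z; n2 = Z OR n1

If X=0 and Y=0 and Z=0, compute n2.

n1 = 0 XOR 0 = 0
n2 = 0 OR 0 = 0

0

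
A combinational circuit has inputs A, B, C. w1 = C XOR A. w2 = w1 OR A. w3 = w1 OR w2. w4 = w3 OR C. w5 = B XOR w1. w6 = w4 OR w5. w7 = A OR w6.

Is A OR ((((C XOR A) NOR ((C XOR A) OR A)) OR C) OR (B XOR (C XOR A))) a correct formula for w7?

w1 = C XOR A
w2 = w1 OR A = (C XOR A) OR A
w3 = w1 OR w2 = (C XOR A) OR ((C XOR A) OR A)
w4 = w3 OR C = ((C XOR A) OR ((C XOR A) OR A)) OR C
w5 = B XOR w1 = B XOR (C XOR A)
w6 = w4 OR w5 = (((C XOR A) OR ((C XOR A) OR A)) OR C) OR (B XOR (C XOR A))
w7 = A OR w6 = A OR ((((C XOR A) OR ((C XOR A) OR A)) OR C) OR (B XOR (C XOR A)))
At A=0, B=0, C=0: circuit gives 0, formula gives 1.

No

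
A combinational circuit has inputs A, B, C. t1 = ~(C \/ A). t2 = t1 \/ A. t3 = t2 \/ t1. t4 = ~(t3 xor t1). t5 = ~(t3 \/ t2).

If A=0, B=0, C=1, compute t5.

t1 = ~(1 \/ 0) = 0
t2 = 0 \/ 0 = 0
t3 = 0 \/ 0 = 0
t5 = ~(0 \/ 0) = 1

1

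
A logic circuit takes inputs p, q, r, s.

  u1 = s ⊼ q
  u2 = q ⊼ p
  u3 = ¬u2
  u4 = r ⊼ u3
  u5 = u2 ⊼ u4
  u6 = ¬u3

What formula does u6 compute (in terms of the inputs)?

¬¬(q ⊼ p)

u2 = q ⊼ p
u3 = ¬u2 = ¬(q ⊼ p)
u6 = ¬u3 = ¬¬(q ⊼ p)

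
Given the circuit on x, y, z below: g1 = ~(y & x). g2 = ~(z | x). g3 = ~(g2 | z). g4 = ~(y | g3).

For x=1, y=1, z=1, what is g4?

0

g2 = ~(1 | 1) = 0
g3 = ~(0 | 1) = 0
g4 = ~(1 | 0) = 0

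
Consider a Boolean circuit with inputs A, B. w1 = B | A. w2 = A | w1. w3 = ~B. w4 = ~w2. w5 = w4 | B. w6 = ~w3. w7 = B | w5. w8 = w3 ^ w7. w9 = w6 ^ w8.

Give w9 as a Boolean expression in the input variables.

w1 = B | A
w2 = A | w1 = A | (B | A)
w3 = ~B
w4 = ~w2 = ~(A | (B | A))
w5 = w4 | B = ~(A | (B | A)) | B
w6 = ~w3 = ~~B
w7 = B | w5 = B | (~(A | (B | A)) | B)
w8 = w3 ^ w7 = ~B ^ (B | (~(A | (B | A)) | B))
w9 = w6 ^ w8 = ~~B ^ (~B ^ (B | (~(A | (B | A)) | B)))

~~B ^ (~B ^ (B | (~(A | (B | A)) | B)))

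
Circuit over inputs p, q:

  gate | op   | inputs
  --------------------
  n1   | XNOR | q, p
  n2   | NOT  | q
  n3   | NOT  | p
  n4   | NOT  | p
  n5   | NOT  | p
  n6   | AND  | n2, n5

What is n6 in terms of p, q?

n2 = NOT q
n5 = NOT p
n6 = n2 AND n5 = NOT q AND NOT p

NOT q AND NOT p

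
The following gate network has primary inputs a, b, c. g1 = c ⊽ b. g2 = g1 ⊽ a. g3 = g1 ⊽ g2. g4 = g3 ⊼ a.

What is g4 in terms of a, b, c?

((c ⊽ b) ⊽ ((c ⊽ b) ⊽ a)) ⊼ a

g1 = c ⊽ b
g2 = g1 ⊽ a = (c ⊽ b) ⊽ a
g3 = g1 ⊽ g2 = (c ⊽ b) ⊽ ((c ⊽ b) ⊽ a)
g4 = g3 ⊼ a = ((c ⊽ b) ⊽ ((c ⊽ b) ⊽ a)) ⊼ a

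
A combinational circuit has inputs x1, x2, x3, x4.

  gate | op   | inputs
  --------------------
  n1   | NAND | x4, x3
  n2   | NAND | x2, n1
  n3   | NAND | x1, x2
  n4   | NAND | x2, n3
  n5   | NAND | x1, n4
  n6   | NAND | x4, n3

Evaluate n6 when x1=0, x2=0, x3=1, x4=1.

n3 = 0 NAND 0 = 1
n6 = 1 NAND 1 = 0

0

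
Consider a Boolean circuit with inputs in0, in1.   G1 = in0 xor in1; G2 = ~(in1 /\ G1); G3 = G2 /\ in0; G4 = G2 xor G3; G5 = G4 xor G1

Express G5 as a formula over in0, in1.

G1 = in0 xor in1
G2 = ~(in1 /\ G1) = ~(in1 /\ (in0 xor in1))
G3 = G2 /\ in0 = (~(in1 /\ (in0 xor in1))) /\ in0
G4 = G2 xor G3 = (~(in1 /\ (in0 xor in1))) xor ((~(in1 /\ (in0 xor in1))) /\ in0)
G5 = G4 xor G1 = ((~(in1 /\ (in0 xor in1))) xor ((~(in1 /\ (in0 xor in1))) /\ in0)) xor (in0 xor in1)

((~(in1 /\ (in0 xor in1))) xor ((~(in1 /\ (in0 xor in1))) /\ in0)) xor (in0 xor in1)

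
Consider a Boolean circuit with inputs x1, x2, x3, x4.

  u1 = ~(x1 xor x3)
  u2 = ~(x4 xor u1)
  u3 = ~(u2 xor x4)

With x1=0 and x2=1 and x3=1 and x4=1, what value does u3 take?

u1 = ~(0 xor 1) = 0
u2 = ~(1 xor 0) = 0
u3 = ~(0 xor 1) = 0

0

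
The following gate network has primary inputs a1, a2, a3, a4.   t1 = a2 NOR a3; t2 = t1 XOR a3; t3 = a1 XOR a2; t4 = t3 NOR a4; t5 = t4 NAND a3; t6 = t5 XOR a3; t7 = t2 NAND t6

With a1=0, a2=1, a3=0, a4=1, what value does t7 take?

1

t1 = 1 NOR 0 = 0
t2 = 0 XOR 0 = 0
t3 = 0 XOR 1 = 1
t4 = 1 NOR 1 = 0
t5 = 0 NAND 0 = 1
t6 = 1 XOR 0 = 1
t7 = 0 NAND 1 = 1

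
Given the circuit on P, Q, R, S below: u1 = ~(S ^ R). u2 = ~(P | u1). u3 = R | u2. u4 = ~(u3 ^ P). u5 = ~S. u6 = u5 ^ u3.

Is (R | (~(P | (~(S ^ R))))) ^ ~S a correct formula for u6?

u1 = ~(S ^ R)
u2 = ~(P | u1) = ~(P | (~(S ^ R)))
u3 = R | u2 = R | (~(P | (~(S ^ R))))
u5 = ~S
u6 = u5 ^ u3 = ~S ^ (R | (~(P | (~(S ^ R)))))
At P=0, Q=0, R=1, S=0: circuit gives 0, formula gives 0.
At P=0, Q=0, R=0, S=0: circuit gives 1, formula gives 1.
Agrees on all 16 inputs.

Yes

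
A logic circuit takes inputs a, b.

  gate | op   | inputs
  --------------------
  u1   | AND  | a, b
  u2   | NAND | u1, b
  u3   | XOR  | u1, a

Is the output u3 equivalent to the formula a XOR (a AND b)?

u1 = a AND b
u3 = u1 XOR a = (a AND b) XOR a
At a=0, b=0: circuit gives 0, formula gives 0.
At a=1, b=0: circuit gives 1, formula gives 1.
Agrees on all 4 inputs.

Yes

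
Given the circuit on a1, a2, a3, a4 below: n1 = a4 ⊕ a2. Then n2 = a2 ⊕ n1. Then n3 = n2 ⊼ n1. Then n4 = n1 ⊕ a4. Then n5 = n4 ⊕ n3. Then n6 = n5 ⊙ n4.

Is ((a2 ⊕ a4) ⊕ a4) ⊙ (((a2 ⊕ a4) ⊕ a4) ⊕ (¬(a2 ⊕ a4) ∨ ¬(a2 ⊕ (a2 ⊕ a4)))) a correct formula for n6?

Yes

n1 = a4 ⊕ a2
n2 = a2 ⊕ n1 = a2 ⊕ (a4 ⊕ a2)
n3 = n2 ⊼ n1 = (a2 ⊕ (a4 ⊕ a2)) ⊼ (a4 ⊕ a2)
n4 = n1 ⊕ a4 = (a4 ⊕ a2) ⊕ a4
n5 = n4 ⊕ n3 = ((a4 ⊕ a2) ⊕ a4) ⊕ ((a2 ⊕ (a4 ⊕ a2)) ⊼ (a4 ⊕ a2))
n6 = n5 ⊙ n4 = (((a4 ⊕ a2) ⊕ a4) ⊕ ((a2 ⊕ (a4 ⊕ a2)) ⊼ (a4 ⊕ a2))) ⊙ ((a4 ⊕ a2) ⊕ a4)
At a1=0, a2=0, a3=0, a4=0: circuit gives 0, formula gives 0.
At a1=0, a2=0, a3=0, a4=1: circuit gives 1, formula gives 1.
Agrees on all 16 inputs.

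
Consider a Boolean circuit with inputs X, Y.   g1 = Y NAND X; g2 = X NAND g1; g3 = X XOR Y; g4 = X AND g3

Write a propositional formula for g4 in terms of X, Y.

X AND (X XOR Y)

g3 = X XOR Y
g4 = X AND g3 = X AND (X XOR Y)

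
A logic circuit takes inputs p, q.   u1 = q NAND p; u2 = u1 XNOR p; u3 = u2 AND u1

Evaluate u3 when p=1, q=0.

u1 = 0 NAND 1 = 1
u2 = 1 XNOR 1 = 1
u3 = 1 AND 1 = 1

1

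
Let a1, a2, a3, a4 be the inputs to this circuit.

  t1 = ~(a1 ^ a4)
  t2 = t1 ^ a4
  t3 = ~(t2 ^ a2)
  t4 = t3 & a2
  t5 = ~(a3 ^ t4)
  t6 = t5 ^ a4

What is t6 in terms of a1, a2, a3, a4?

(~(a3 ^ ((~(((~(a1 ^ a4)) ^ a4) ^ a2)) & a2))) ^ a4

t1 = ~(a1 ^ a4)
t2 = t1 ^ a4 = (~(a1 ^ a4)) ^ a4
t3 = ~(t2 ^ a2) = ~(((~(a1 ^ a4)) ^ a4) ^ a2)
t4 = t3 & a2 = (~(((~(a1 ^ a4)) ^ a4) ^ a2)) & a2
t5 = ~(a3 ^ t4) = ~(a3 ^ ((~(((~(a1 ^ a4)) ^ a4) ^ a2)) & a2))
t6 = t5 ^ a4 = (~(a3 ^ ((~(((~(a1 ^ a4)) ^ a4) ^ a2)) & a2))) ^ a4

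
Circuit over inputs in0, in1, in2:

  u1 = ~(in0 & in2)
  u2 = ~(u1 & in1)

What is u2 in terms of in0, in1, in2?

~((~(in0 & in2)) & in1)

u1 = ~(in0 & in2)
u2 = ~(u1 & in1) = ~((~(in0 & in2)) & in1)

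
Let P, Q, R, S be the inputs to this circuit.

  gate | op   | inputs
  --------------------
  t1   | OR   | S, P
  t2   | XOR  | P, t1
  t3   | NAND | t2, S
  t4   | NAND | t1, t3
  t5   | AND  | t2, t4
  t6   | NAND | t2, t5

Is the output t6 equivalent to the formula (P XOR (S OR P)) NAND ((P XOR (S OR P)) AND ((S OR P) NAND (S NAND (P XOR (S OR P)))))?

t1 = S OR P
t2 = P XOR t1 = P XOR (S OR P)
t3 = t2 NAND S = (P XOR (S OR P)) NAND S
t4 = t1 NAND t3 = (S OR P) NAND ((P XOR (S OR P)) NAND S)
t5 = t2 AND t4 = (P XOR (S OR P)) AND ((S OR P) NAND ((P XOR (S OR P)) NAND S))
t6 = t2 NAND t5 = (P XOR (S OR P)) NAND ((P XOR (S OR P)) AND ((S OR P) NAND ((P XOR (S OR P)) NAND S)))
At P=0, Q=0, R=0, S=1: circuit gives 0, formula gives 0.
At P=0, Q=0, R=0, S=0: circuit gives 1, formula gives 1.
Agrees on all 16 inputs.

Yes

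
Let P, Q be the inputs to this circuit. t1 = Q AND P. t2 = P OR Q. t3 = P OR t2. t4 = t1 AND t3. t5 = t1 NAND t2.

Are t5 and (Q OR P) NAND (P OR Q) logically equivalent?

t1 = Q AND P
t2 = P OR Q
t5 = t1 NAND t2 = (Q AND P) NAND (P OR Q)
At P=0, Q=1: circuit gives 1, formula gives 0.

No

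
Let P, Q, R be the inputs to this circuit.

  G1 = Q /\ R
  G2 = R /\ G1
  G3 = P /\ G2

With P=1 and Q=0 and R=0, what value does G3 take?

0

G1 = 0 /\ 0 = 0
G2 = 0 /\ 0 = 0
G3 = 1 /\ 0 = 0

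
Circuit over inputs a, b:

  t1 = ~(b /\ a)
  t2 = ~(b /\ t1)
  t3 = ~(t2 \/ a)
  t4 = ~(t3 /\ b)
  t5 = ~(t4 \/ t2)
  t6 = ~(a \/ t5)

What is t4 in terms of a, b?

t1 = ~(b /\ a)
t2 = ~(b /\ t1) = ~(b /\ (~(b /\ a)))
t3 = ~(t2 \/ a) = ~((~(b /\ (~(b /\ a)))) \/ a)
t4 = ~(t3 /\ b) = ~((~((~(b /\ (~(b /\ a)))) \/ a)) /\ b)

~((~((~(b /\ (~(b /\ a)))) \/ a)) /\ b)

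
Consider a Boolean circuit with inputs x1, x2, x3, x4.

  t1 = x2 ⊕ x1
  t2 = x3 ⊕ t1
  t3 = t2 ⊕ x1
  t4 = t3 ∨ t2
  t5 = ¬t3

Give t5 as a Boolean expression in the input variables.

t1 = x2 ⊕ x1
t2 = x3 ⊕ t1 = x3 ⊕ (x2 ⊕ x1)
t3 = t2 ⊕ x1 = (x3 ⊕ (x2 ⊕ x1)) ⊕ x1
t5 = ¬t3 = ¬((x3 ⊕ (x2 ⊕ x1)) ⊕ x1)

¬((x3 ⊕ (x2 ⊕ x1)) ⊕ x1)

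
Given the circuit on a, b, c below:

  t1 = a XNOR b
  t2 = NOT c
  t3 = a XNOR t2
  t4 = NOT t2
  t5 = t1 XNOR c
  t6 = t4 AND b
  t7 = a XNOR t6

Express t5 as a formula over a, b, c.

(a XNOR b) XNOR c

t1 = a XNOR b
t5 = t1 XNOR c = (a XNOR b) XNOR c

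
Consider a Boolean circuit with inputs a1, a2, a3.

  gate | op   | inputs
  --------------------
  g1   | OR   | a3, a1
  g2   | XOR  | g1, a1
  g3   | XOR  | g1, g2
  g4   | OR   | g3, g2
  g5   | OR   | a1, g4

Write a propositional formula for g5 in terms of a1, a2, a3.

a1 OR (((a3 OR a1) XOR ((a3 OR a1) XOR a1)) OR ((a3 OR a1) XOR a1))

g1 = a3 OR a1
g2 = g1 XOR a1 = (a3 OR a1) XOR a1
g3 = g1 XOR g2 = (a3 OR a1) XOR ((a3 OR a1) XOR a1)
g4 = g3 OR g2 = ((a3 OR a1) XOR ((a3 OR a1) XOR a1)) OR ((a3 OR a1) XOR a1)
g5 = a1 OR g4 = a1 OR (((a3 OR a1) XOR ((a3 OR a1) XOR a1)) OR ((a3 OR a1) XOR a1))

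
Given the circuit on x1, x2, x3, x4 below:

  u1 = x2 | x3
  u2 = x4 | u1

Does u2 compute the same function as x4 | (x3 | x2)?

Yes

u1 = x2 | x3
u2 = x4 | u1 = x4 | (x2 | x3)
At x1=0, x2=0, x3=0, x4=0: circuit gives 0, formula gives 0.
At x1=0, x2=0, x3=0, x4=1: circuit gives 1, formula gives 1.
Agrees on all 16 inputs.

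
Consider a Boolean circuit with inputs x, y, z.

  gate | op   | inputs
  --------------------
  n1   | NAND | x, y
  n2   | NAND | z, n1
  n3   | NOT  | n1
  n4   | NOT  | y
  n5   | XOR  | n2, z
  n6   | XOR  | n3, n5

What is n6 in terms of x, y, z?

NOT (x NAND y) XOR ((z NAND (x NAND y)) XOR z)

n1 = x NAND y
n2 = z NAND n1 = z NAND (x NAND y)
n3 = NOT n1 = NOT (x NAND y)
n5 = n2 XOR z = (z NAND (x NAND y)) XOR z
n6 = n3 XOR n5 = NOT (x NAND y) XOR ((z NAND (x NAND y)) XOR z)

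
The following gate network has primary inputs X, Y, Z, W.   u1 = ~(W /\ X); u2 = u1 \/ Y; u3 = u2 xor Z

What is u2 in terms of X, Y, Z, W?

u1 = ~(W /\ X)
u2 = u1 \/ Y = (~(W /\ X)) \/ Y

(~(W /\ X)) \/ Y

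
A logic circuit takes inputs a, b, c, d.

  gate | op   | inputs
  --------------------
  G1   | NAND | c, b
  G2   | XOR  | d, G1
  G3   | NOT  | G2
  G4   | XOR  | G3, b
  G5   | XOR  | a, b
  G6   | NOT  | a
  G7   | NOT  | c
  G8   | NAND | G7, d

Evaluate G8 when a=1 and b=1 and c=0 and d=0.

G7 = NOT 0 = 1
G8 = 1 NAND 0 = 1

1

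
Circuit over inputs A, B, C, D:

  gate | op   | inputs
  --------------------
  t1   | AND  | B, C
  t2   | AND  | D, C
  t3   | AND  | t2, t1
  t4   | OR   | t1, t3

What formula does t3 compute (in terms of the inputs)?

(D AND C) AND (B AND C)

t1 = B AND C
t2 = D AND C
t3 = t2 AND t1 = (D AND C) AND (B AND C)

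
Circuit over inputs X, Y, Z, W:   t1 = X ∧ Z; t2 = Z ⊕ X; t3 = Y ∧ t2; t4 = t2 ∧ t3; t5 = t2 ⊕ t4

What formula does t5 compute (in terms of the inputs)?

(Z ⊕ X) ⊕ ((Z ⊕ X) ∧ (Y ∧ (Z ⊕ X)))

t2 = Z ⊕ X
t3 = Y ∧ t2 = Y ∧ (Z ⊕ X)
t4 = t2 ∧ t3 = (Z ⊕ X) ∧ (Y ∧ (Z ⊕ X))
t5 = t2 ⊕ t4 = (Z ⊕ X) ⊕ ((Z ⊕ X) ∧ (Y ∧ (Z ⊕ X)))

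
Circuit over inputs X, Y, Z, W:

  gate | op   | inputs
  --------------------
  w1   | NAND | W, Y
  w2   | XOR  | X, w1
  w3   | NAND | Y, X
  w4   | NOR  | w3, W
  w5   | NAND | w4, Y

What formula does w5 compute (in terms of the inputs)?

w3 = Y NAND X
w4 = w3 NOR W = (Y NAND X) NOR W
w5 = w4 NAND Y = ((Y NAND X) NOR W) NAND Y

((Y NAND X) NOR W) NAND Y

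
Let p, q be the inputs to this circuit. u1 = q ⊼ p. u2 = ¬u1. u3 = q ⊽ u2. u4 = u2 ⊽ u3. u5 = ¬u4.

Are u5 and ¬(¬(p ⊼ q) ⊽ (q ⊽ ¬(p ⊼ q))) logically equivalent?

u1 = q ⊼ p
u2 = ¬u1 = ¬(q ⊼ p)
u3 = q ⊽ u2 = q ⊽ ¬(q ⊼ p)
u4 = u2 ⊽ u3 = ¬(q ⊼ p) ⊽ (q ⊽ ¬(q ⊼ p))
u5 = ¬u4 = ¬(¬(q ⊼ p) ⊽ (q ⊽ ¬(q ⊼ p)))
At p=0, q=1: circuit gives 0, formula gives 0.
At p=0, q=0: circuit gives 1, formula gives 1.
Agrees on all 4 inputs.

Yes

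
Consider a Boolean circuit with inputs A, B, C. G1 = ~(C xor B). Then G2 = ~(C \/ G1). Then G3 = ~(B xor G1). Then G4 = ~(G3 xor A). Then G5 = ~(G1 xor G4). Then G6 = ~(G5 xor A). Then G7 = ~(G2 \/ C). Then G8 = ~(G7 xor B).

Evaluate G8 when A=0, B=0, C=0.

0

G1 = ~(0 xor 0) = 1
G2 = ~(0 \/ 1) = 0
G7 = ~(0 \/ 0) = 1
G8 = ~(1 xor 0) = 0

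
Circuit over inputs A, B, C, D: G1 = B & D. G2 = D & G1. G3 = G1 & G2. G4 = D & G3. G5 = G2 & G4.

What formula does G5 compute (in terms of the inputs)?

(D & (B & D)) & (D & ((B & D) & (D & (B & D))))

G1 = B & D
G2 = D & G1 = D & (B & D)
G3 = G1 & G2 = (B & D) & (D & (B & D))
G4 = D & G3 = D & ((B & D) & (D & (B & D)))
G5 = G2 & G4 = (D & (B & D)) & (D & ((B & D) & (D & (B & D))))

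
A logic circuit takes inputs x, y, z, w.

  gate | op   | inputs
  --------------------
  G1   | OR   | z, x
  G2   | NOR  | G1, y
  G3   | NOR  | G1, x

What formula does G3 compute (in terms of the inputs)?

G1 = z OR x
G3 = G1 NOR x = (z OR x) NOR x

(z OR x) NOR x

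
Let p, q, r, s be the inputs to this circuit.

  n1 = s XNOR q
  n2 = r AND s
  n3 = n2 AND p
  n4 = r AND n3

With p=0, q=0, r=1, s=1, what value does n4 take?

0

n2 = 1 AND 1 = 1
n3 = 1 AND 0 = 0
n4 = 1 AND 0 = 0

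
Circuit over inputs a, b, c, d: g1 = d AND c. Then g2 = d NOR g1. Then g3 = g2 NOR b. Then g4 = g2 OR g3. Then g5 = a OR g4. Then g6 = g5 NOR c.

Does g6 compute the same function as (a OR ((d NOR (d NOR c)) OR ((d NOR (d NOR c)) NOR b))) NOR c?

g1 = d AND c
g2 = d NOR g1 = d NOR (d AND c)
g3 = g2 NOR b = (d NOR (d AND c)) NOR b
g4 = g2 OR g3 = (d NOR (d AND c)) OR ((d NOR (d AND c)) NOR b)
g5 = a OR g4 = a OR ((d NOR (d AND c)) OR ((d NOR (d AND c)) NOR b))
g6 = g5 NOR c = (a OR ((d NOR (d AND c)) OR ((d NOR (d AND c)) NOR b))) NOR c
At a=0, b=1, c=0, d=0: circuit gives 0, formula gives 1.

No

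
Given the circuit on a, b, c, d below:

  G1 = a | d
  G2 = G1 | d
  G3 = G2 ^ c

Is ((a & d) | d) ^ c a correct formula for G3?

G1 = a | d
G2 = G1 | d = (a | d) | d
G3 = G2 ^ c = ((a | d) | d) ^ c
At a=1, b=0, c=0, d=0: circuit gives 1, formula gives 0.

No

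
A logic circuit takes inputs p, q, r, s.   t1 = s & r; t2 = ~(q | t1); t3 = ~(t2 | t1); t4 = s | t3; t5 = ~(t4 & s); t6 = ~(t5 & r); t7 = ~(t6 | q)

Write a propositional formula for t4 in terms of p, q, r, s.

s | (~((~(q | (s & r))) | (s & r)))

t1 = s & r
t2 = ~(q | t1) = ~(q | (s & r))
t3 = ~(t2 | t1) = ~((~(q | (s & r))) | (s & r))
t4 = s | t3 = s | (~((~(q | (s & r))) | (s & r)))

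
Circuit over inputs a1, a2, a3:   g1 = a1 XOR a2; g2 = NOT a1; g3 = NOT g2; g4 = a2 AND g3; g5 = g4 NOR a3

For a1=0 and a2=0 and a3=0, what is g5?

1

g2 = NOT 0 = 1
g3 = NOT 1 = 0
g4 = 0 AND 0 = 0
g5 = 0 NOR 0 = 1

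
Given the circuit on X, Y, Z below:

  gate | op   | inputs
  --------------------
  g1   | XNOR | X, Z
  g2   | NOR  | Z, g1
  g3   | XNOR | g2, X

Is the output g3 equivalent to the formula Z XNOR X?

g1 = X XNOR Z
g2 = Z NOR g1 = Z NOR (X XNOR Z)
g3 = g2 XNOR X = (Z NOR (X XNOR Z)) XNOR X
At X=0, Y=0, Z=1: circuit gives 1, formula gives 0.

No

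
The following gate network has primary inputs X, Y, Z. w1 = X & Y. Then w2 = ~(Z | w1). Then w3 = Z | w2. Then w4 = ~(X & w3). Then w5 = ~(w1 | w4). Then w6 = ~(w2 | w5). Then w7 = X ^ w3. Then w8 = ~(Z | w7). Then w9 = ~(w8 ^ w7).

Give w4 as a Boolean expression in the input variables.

w1 = X & Y
w2 = ~(Z | w1) = ~(Z | (X & Y))
w3 = Z | w2 = Z | (~(Z | (X & Y)))
w4 = ~(X & w3) = ~(X & (Z | (~(Z | (X & Y)))))

~(X & (Z | (~(Z | (X & Y)))))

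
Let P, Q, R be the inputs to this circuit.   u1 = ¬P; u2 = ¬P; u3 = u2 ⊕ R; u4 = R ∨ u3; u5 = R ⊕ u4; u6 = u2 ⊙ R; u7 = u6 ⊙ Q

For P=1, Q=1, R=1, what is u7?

0

u2 = ¬1 = 0
u6 = 0 ⊙ 1 = 0
u7 = 0 ⊙ 1 = 0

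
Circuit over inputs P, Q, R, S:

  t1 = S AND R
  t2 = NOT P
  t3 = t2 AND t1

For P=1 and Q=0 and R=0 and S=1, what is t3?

t1 = 1 AND 0 = 0
t2 = NOT 1 = 0
t3 = 0 AND 0 = 0

0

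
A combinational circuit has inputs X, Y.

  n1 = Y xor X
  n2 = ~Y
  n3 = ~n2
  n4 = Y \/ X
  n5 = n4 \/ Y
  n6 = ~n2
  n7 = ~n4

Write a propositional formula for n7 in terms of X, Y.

~(Y \/ X)

n4 = Y \/ X
n7 = ~n4 = ~(Y \/ X)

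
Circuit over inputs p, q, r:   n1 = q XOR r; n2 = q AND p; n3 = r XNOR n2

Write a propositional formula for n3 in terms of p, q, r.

r XNOR (q AND p)

n2 = q AND p
n3 = r XNOR n2 = r XNOR (q AND p)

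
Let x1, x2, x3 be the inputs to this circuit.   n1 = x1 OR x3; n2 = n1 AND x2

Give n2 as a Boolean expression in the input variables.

(x1 OR x3) AND x2

n1 = x1 OR x3
n2 = n1 AND x2 = (x1 OR x3) AND x2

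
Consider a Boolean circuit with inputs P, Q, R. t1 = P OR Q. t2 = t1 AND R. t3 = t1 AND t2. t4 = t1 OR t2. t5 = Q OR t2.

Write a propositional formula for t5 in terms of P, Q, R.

t1 = P OR Q
t2 = t1 AND R = (P OR Q) AND R
t5 = Q OR t2 = Q OR ((P OR Q) AND R)

Q OR ((P OR Q) AND R)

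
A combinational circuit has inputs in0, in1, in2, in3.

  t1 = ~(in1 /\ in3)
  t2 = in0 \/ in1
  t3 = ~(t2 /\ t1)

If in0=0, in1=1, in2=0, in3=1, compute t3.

1

t1 = ~(1 /\ 1) = 0
t2 = 0 \/ 1 = 1
t3 = ~(1 /\ 0) = 1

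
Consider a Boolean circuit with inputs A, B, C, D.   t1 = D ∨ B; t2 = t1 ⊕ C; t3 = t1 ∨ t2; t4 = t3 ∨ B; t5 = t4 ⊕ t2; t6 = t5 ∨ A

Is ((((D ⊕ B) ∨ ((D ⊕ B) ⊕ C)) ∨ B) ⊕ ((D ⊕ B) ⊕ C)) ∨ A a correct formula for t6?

t1 = D ∨ B
t2 = t1 ⊕ C = (D ∨ B) ⊕ C
t3 = t1 ∨ t2 = (D ∨ B) ∨ ((D ∨ B) ⊕ C)
t4 = t3 ∨ B = ((D ∨ B) ∨ ((D ∨ B) ⊕ C)) ∨ B
t5 = t4 ⊕ t2 = (((D ∨ B) ∨ ((D ∨ B) ⊕ C)) ∨ B) ⊕ ((D ∨ B) ⊕ C)
t6 = t5 ∨ A = ((((D ∨ B) ∨ ((D ∨ B) ⊕ C)) ∨ B) ⊕ ((D ∨ B) ⊕ C)) ∨ A
At A=0, B=1, C=0, D=1: circuit gives 0, formula gives 1.

No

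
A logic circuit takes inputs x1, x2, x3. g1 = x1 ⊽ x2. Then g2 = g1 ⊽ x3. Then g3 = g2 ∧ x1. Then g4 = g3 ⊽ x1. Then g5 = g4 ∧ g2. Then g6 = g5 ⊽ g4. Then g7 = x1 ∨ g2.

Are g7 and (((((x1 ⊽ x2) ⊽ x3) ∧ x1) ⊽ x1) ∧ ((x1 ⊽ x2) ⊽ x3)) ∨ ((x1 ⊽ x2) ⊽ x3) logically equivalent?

g1 = x1 ⊽ x2
g2 = g1 ⊽ x3 = (x1 ⊽ x2) ⊽ x3
g7 = x1 ∨ g2 = x1 ∨ ((x1 ⊽ x2) ⊽ x3)
At x1=1, x2=0, x3=1: circuit gives 1, formula gives 0.

No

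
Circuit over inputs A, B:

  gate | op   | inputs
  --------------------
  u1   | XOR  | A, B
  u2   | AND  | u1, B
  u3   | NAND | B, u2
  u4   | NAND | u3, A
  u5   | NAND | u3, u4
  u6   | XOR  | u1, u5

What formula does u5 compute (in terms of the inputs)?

(B NAND ((A XOR B) AND B)) NAND ((B NAND ((A XOR B) AND B)) NAND A)

u1 = A XOR B
u2 = u1 AND B = (A XOR B) AND B
u3 = B NAND u2 = B NAND ((A XOR B) AND B)
u4 = u3 NAND A = (B NAND ((A XOR B) AND B)) NAND A
u5 = u3 NAND u4 = (B NAND ((A XOR B) AND B)) NAND ((B NAND ((A XOR B) AND B)) NAND A)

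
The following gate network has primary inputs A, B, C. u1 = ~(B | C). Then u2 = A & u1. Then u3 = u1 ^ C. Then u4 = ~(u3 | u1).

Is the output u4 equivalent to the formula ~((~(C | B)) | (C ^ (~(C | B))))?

u1 = ~(B | C)
u3 = u1 ^ C = (~(B | C)) ^ C
u4 = ~(u3 | u1) = ~(((~(B | C)) ^ C) | (~(B | C)))
At A=0, B=0, C=0: circuit gives 0, formula gives 0.
At A=0, B=1, C=0: circuit gives 1, formula gives 1.
Agrees on all 8 inputs.

Yes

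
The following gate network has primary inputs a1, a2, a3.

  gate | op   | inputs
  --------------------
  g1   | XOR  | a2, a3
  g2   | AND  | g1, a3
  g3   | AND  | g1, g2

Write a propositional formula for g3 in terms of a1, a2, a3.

(a2 XOR a3) AND ((a2 XOR a3) AND a3)

g1 = a2 XOR a3
g2 = g1 AND a3 = (a2 XOR a3) AND a3
g3 = g1 AND g2 = (a2 XOR a3) AND ((a2 XOR a3) AND a3)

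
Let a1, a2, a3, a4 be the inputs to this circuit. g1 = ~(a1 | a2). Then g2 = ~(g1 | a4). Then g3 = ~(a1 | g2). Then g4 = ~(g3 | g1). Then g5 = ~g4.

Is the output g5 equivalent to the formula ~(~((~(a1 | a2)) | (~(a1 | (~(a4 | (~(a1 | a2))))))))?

Yes

g1 = ~(a1 | a2)
g2 = ~(g1 | a4) = ~((~(a1 | a2)) | a4)
g3 = ~(a1 | g2) = ~(a1 | (~((~(a1 | a2)) | a4)))
g4 = ~(g3 | g1) = ~((~(a1 | (~((~(a1 | a2)) | a4)))) | (~(a1 | a2)))
g5 = ~g4 = ~(~((~(a1 | (~((~(a1 | a2)) | a4)))) | (~(a1 | a2))))
At a1=0, a2=1, a3=0, a4=0: circuit gives 0, formula gives 0.
At a1=0, a2=0, a3=0, a4=0: circuit gives 1, formula gives 1.
Agrees on all 16 inputs.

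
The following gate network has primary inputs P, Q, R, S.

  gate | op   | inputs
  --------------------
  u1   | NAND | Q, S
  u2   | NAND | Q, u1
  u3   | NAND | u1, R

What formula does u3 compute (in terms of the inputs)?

u1 = Q NAND S
u3 = u1 NAND R = (Q NAND S) NAND R

(Q NAND S) NAND R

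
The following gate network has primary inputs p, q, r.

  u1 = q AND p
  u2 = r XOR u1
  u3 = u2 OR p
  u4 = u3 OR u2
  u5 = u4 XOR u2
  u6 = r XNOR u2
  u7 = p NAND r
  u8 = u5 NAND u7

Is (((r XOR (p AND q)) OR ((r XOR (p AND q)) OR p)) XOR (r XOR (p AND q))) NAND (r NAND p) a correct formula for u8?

Yes

u1 = q AND p
u2 = r XOR u1 = r XOR (q AND p)
u3 = u2 OR p = (r XOR (q AND p)) OR p
u4 = u3 OR u2 = ((r XOR (q AND p)) OR p) OR (r XOR (q AND p))
u5 = u4 XOR u2 = (((r XOR (q AND p)) OR p) OR (r XOR (q AND p))) XOR (r XOR (q AND p))
u7 = p NAND r
u8 = u5 NAND u7 = ((((r XOR (q AND p)) OR p) OR (r XOR (q AND p))) XOR (r XOR (q AND p))) NAND (p NAND r)
At p=1, q=0, r=0: circuit gives 0, formula gives 0.
At p=0, q=0, r=0: circuit gives 1, formula gives 1.
Agrees on all 8 inputs.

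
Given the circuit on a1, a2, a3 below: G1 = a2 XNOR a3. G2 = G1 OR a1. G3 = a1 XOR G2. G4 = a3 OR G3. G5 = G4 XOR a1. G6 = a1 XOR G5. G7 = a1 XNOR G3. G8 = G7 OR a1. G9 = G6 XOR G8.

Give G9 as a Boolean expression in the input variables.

(a1 XOR ((a3 OR (a1 XOR ((a2 XNOR a3) OR a1))) XOR a1)) XOR ((a1 XNOR (a1 XOR ((a2 XNOR a3) OR a1))) OR a1)

G1 = a2 XNOR a3
G2 = G1 OR a1 = (a2 XNOR a3) OR a1
G3 = a1 XOR G2 = a1 XOR ((a2 XNOR a3) OR a1)
G4 = a3 OR G3 = a3 OR (a1 XOR ((a2 XNOR a3) OR a1))
G5 = G4 XOR a1 = (a3 OR (a1 XOR ((a2 XNOR a3) OR a1))) XOR a1
G6 = a1 XOR G5 = a1 XOR ((a3 OR (a1 XOR ((a2 XNOR a3) OR a1))) XOR a1)
G7 = a1 XNOR G3 = a1 XNOR (a1 XOR ((a2 XNOR a3) OR a1))
G8 = G7 OR a1 = (a1 XNOR (a1 XOR ((a2 XNOR a3) OR a1))) OR a1
G9 = G6 XOR G8 = (a1 XOR ((a3 OR (a1 XOR ((a2 XNOR a3) OR a1))) XOR a1)) XOR ((a1 XNOR (a1 XOR ((a2 XNOR a3) OR a1))) OR a1)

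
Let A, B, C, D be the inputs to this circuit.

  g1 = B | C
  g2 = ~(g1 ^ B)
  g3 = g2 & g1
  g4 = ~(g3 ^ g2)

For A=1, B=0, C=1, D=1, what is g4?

g1 = 0 | 1 = 1
g2 = ~(1 ^ 0) = 0
g3 = 0 & 1 = 0
g4 = ~(0 ^ 0) = 1

1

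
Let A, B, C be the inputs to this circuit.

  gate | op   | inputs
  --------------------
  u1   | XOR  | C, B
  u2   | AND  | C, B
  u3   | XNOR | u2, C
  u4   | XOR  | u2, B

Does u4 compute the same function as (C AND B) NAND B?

u2 = C AND B
u4 = u2 XOR B = (C AND B) XOR B
At A=0, B=0, C=0: circuit gives 0, formula gives 1.

No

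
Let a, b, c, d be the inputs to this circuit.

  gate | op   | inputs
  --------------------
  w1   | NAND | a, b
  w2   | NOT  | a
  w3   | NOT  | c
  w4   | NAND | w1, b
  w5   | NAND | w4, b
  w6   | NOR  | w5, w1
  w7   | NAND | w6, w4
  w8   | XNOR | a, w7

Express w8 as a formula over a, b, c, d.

a XNOR (((((a NAND b) NAND b) NAND b) NOR (a NAND b)) NAND ((a NAND b) NAND b))

w1 = a NAND b
w4 = w1 NAND b = (a NAND b) NAND b
w5 = w4 NAND b = ((a NAND b) NAND b) NAND b
w6 = w5 NOR w1 = (((a NAND b) NAND b) NAND b) NOR (a NAND b)
w7 = w6 NAND w4 = ((((a NAND b) NAND b) NAND b) NOR (a NAND b)) NAND ((a NAND b) NAND b)
w8 = a XNOR w7 = a XNOR (((((a NAND b) NAND b) NAND b) NOR (a NAND b)) NAND ((a NAND b) NAND b))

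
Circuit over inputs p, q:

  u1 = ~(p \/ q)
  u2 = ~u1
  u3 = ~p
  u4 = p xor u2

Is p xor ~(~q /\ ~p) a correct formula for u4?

u1 = ~(p \/ q)
u2 = ~u1 = ~(~(p \/ q))
u4 = p xor u2 = p xor ~(~(p \/ q))
At p=0, q=0: circuit gives 0, formula gives 0.
At p=0, q=1: circuit gives 1, formula gives 1.
Agrees on all 4 inputs.

Yes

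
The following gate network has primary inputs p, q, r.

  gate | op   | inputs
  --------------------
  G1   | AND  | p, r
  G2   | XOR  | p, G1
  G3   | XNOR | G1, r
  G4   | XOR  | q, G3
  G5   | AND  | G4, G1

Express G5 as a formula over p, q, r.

(q XOR ((p AND r) XNOR r)) AND (p AND r)

G1 = p AND r
G3 = G1 XNOR r = (p AND r) XNOR r
G4 = q XOR G3 = q XOR ((p AND r) XNOR r)
G5 = G4 AND G1 = (q XOR ((p AND r) XNOR r)) AND (p AND r)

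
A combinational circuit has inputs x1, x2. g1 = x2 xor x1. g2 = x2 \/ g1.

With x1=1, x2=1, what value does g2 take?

g1 = 1 xor 1 = 0
g2 = 1 \/ 0 = 1

1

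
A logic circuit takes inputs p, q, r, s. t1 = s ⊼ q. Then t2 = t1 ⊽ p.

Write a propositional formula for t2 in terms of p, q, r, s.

t1 = s ⊼ q
t2 = t1 ⊽ p = (s ⊼ q) ⊽ p

(s ⊼ q) ⊽ p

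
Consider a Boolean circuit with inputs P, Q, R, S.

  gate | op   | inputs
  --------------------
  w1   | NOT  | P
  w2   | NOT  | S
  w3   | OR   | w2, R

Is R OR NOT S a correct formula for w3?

Yes

w2 = NOT S
w3 = w2 OR R = NOT S OR R
At P=0, Q=0, R=0, S=1: circuit gives 0, formula gives 0.
At P=0, Q=0, R=0, S=0: circuit gives 1, formula gives 1.
Agrees on all 16 inputs.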